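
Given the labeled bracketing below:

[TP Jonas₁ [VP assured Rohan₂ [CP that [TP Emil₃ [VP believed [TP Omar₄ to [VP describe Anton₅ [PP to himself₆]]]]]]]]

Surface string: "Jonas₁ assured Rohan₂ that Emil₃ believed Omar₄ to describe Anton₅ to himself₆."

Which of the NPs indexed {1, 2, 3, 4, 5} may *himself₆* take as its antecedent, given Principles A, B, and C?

{4, 5}

*himself* is an anaphor, so Principle A applies: it must be bound in its binding domain.
Binding domain of *himself₆*: the embedded TP, whose subject is Omar₄.
*Jonas₁* c-commands the anaphor but is outside its binding domain → cannot satisfy Principle A.
*Rohan₂* c-commands the anaphor but is outside its binding domain → cannot satisfy Principle A.
*Emil₃* c-commands the anaphor but is outside its binding domain → cannot satisfy Principle A.
*Omar₄* c-commands the anaphor within its binding domain → licit binder.
*Anton₅* c-commands the anaphor within its binding domain → licit binder.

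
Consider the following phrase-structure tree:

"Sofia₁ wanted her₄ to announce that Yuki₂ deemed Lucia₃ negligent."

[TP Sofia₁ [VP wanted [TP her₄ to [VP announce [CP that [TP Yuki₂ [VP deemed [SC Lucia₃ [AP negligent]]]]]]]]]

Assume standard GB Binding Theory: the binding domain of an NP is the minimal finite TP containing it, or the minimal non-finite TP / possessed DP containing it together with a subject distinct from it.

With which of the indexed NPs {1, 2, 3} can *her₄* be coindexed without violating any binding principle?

*her* is a pronoun, so Principle B applies: it must be free in its binding domain.
Binding domain of *her₄*: the matrix TP, whose subject is Sofia₁.
*Sofia₁* c-commands the pronoun within its binding domain → coindexation would violate Principle B.
*Yuki₂*: the pronoun c-commands this R-expression → coindexation would violate Principle C on *Yuki₂*.
*Lucia₃*: the pronoun c-commands this R-expression → coindexation would violate Principle C on *Lucia₃*.

none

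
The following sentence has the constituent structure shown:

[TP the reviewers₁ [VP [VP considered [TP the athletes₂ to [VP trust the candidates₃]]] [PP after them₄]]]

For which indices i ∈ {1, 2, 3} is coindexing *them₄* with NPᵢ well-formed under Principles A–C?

{2, 3}

*them* is a pronoun, so Principle B applies: it must be free in its binding domain.
Binding domain of *them₄*: the matrix TP, whose subject is the reviewers₁.
*the reviewers₁* c-commands the pronoun within its binding domain → coindexation would violate Principle B.
*the athletes₂* and the pronoun do not c-command one another → neither Principle B nor Principle C is at stake; coindexation permitted.
*the candidates₃* and the pronoun do not c-command one another → neither Principle B nor Principle C is at stake; coindexation permitted.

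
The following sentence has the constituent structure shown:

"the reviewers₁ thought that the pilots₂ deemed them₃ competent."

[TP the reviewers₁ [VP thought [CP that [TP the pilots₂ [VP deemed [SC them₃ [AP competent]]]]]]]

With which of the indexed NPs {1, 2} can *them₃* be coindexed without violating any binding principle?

{1}

*them* is a pronoun, so Principle B applies: it must be free in its binding domain.
Binding domain of *them₃*: the embedded TP, whose subject is the pilots₂.
*the reviewers₁* c-commands the pronoun but from outside its binding domain, and is not c-commanded by it → coindexation permitted.
*the pilots₂* c-commands the pronoun within its binding domain → coindexation would violate Principle B.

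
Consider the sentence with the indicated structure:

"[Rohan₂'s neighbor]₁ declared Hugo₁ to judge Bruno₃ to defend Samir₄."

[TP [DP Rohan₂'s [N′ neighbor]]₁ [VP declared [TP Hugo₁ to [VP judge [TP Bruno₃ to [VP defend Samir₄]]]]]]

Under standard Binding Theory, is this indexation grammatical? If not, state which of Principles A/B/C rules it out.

The two coindexed NPs are *[Rohan₂'s neighbor]₁* and *Hugo₁*.
*Hugo₁* is an R-expression. Principle C requires it to be free everywhere.
*[Rohan₂'s neighbor]₁* c-commands it and carries the same index.
The R-expression is bound → Principle C violation.

Principle C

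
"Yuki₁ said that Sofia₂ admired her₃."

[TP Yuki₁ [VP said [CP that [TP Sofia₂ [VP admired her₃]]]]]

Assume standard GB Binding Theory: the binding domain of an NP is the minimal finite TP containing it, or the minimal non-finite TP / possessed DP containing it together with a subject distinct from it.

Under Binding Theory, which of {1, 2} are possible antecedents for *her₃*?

{1}

*her* is a pronoun, so Principle B applies: it must be free in its binding domain.
Binding domain of *her₃*: the embedded TP, whose subject is Sofia₂.
*Yuki₁* c-commands the pronoun but from outside its binding domain, and is not c-commanded by it → coindexation permitted.
*Sofia₂* c-commands the pronoun within its binding domain → coindexation would violate Principle B.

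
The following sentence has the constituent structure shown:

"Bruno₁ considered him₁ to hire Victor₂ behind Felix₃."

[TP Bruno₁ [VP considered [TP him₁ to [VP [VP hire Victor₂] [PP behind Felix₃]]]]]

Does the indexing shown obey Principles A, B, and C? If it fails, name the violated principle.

Principle B

The two coindexed NPs are *Bruno₁* and *him₁*.
*him₁* is a pronoun. Its binding domain is the matrix TP, whose subject is Bruno₁.
*Bruno₁* c-commands it within that domain and carries the same index.
The pronoun is locally bound → Principle B violation.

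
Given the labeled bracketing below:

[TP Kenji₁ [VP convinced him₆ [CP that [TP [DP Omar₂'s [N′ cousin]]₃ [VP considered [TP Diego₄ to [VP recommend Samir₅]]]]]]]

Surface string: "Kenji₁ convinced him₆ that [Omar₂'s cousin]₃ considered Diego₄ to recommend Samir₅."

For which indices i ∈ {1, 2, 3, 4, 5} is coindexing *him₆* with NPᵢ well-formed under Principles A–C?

*him* is a pronoun, so Principle B applies: it must be free in its binding domain.
Binding domain of *him₆*: the matrix TP, whose subject is Kenji₁.
*Kenji₁* c-commands the pronoun within its binding domain → coindexation would violate Principle B.
*Omar₂*: the pronoun c-commands this R-expression → coindexation would violate Principle C on *Omar₂*.
*[Omar₂'s cousin]₃*: the pronoun c-commands this R-expression → coindexation would violate Principle C on *[Omar₂'s cousin]₃*.
*Diego₄*: the pronoun c-commands this R-expression → coindexation would violate Principle C on *Diego₄*.
*Samir₅*: the pronoun c-commands this R-expression → coindexation would violate Principle C on *Samir₅*.

none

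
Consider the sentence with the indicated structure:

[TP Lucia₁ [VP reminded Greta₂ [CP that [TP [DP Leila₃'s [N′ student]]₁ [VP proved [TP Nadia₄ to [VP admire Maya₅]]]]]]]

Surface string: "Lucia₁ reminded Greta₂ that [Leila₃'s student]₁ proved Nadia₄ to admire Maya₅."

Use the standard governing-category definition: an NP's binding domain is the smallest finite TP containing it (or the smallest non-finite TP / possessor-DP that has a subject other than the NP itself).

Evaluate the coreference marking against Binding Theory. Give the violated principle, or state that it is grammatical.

Principle C

The two coindexed NPs are *[Leila₃'s student]₁* and *Lucia₁*.
*[Leila₃'s student]₁* is an R-expression. Principle C requires it to be free everywhere.
*Lucia₁* c-commands it and carries the same index.
The R-expression is bound → Principle C violation.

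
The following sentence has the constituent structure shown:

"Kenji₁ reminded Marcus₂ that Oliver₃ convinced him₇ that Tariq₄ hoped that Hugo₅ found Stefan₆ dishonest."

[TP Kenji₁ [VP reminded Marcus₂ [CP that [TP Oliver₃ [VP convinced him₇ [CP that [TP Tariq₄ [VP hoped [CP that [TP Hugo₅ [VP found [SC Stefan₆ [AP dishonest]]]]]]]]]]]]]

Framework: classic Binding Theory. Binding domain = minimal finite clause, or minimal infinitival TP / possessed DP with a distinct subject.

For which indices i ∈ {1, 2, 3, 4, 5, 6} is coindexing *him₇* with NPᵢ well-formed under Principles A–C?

*him* is a pronoun, so Principle B applies: it must be free in its binding domain.
Binding domain of *him₇*: the embedded TP, whose subject is Oliver₃.
*Kenji₁* c-commands the pronoun but from outside its binding domain, and is not c-commanded by it → coindexation permitted.
*Marcus₂* c-commands the pronoun but from outside its binding domain, and is not c-commanded by it → coindexation permitted.
*Oliver₃* c-commands the pronoun within its binding domain → coindexation would violate Principle B.
*Tariq₄*: the pronoun c-commands this R-expression → coindexation would violate Principle C on *Tariq₄*.
*Hugo₅*: the pronoun c-commands this R-expression → coindexation would violate Principle C on *Hugo₅*.
*Stefan₆*: the pronoun c-commands this R-expression → coindexation would violate Principle C on *Stefan₆*.

{1, 2}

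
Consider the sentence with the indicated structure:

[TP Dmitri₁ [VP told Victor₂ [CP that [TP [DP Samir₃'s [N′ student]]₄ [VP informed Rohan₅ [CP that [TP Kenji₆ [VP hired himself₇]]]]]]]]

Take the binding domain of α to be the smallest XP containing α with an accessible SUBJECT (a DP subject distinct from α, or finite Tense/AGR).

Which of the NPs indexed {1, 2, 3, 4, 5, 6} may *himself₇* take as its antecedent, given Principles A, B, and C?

{6}

*himself* is an anaphor, so Principle A applies: it must be bound in its binding domain.
Binding domain of *himself₇*: the embedded TP, whose subject is Kenji₆.
*Dmitri₁* c-commands the anaphor but is outside its binding domain → cannot satisfy Principle A.
*Victor₂* c-commands the anaphor but is outside its binding domain → cannot satisfy Principle A.
*Samir₃* does not c-command the anaphor → cannot bind it.
*[Samir₃'s student]₄* c-commands the anaphor but is outside its binding domain → cannot satisfy Principle A.
*Rohan₅* c-commands the anaphor but is outside its binding domain → cannot satisfy Principle A.
*Kenji₆* c-commands the anaphor within its binding domain → licit binder.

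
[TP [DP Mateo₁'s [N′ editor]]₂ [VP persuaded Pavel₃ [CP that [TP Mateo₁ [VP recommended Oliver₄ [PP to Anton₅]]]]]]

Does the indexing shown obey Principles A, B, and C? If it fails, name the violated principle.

The two coindexed NPs are *Mateo₁* and *Mateo₁*.
*Mateo₁* is an R-expression; no coindexed NP c-commands it, so Principle C holds.
*Mateo₁* is an R-expression; *Mateo₁* does not c-command it, and no other NP shares its index, so Principle C is satisfied.
All principles are respected.

grammatical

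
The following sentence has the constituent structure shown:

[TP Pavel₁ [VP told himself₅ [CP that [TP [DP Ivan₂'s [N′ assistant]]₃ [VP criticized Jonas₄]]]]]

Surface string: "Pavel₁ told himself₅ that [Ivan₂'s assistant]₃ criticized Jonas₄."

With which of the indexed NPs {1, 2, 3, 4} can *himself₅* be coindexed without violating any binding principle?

{1}

*himself* is an anaphor, so Principle A applies: it must be bound in its binding domain.
Binding domain of *himself₅*: the matrix TP, whose subject is Pavel₁.
*Pavel₁* c-commands the anaphor within its binding domain → licit binder.
*Ivan₂* does not c-command the anaphor → cannot bind it.
*[Ivan₂'s assistant]₃* does not c-command the anaphor → cannot bind it.
*Jonas₄* does not c-command the anaphor → cannot bind it.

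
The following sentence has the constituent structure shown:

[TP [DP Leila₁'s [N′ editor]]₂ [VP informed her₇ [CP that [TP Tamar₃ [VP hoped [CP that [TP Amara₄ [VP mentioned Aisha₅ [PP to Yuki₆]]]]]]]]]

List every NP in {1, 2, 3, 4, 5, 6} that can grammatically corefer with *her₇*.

*her* is a pronoun, so Principle B applies: it must be free in its binding domain.
Binding domain of *her₇*: the matrix TP, whose subject is [Leila₁'s editor]₂.
*Leila₁* and the pronoun do not c-command one another → neither Principle B nor Principle C is at stake; coindexation permitted.
*[Leila₁'s editor]₂* c-commands the pronoun within its binding domain → coindexation would violate Principle B.
*Tamar₃*: the pronoun c-commands this R-expression → coindexation would violate Principle C on *Tamar₃*.
*Amara₄*: the pronoun c-commands this R-expression → coindexation would violate Principle C on *Amara₄*.
*Aisha₅*: the pronoun c-commands this R-expression → coindexation would violate Principle C on *Aisha₅*.
*Yuki₆*: the pronoun c-commands this R-expression → coindexation would violate Principle C on *Yuki₆*.

{1}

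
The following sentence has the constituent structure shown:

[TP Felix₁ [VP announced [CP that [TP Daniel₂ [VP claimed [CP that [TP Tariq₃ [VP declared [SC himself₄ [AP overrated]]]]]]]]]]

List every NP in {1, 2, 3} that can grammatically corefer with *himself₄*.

{3}

*himself* is an anaphor, so Principle A applies: it must be bound in its binding domain.
Binding domain of *himself₄*: the embedded TP, whose subject is Tariq₃.
*Felix₁* c-commands the anaphor but is outside its binding domain → cannot satisfy Principle A.
*Daniel₂* c-commands the anaphor but is outside its binding domain → cannot satisfy Principle A.
*Tariq₃* c-commands the anaphor within its binding domain → licit binder.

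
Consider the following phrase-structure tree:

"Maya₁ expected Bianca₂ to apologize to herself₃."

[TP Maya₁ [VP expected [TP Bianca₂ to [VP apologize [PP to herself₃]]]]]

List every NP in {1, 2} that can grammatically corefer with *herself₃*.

{2}

*herself* is an anaphor, so Principle A applies: it must be bound in its binding domain.
Binding domain of *herself₃*: the embedded TP, whose subject is Bianca₂.
*Maya₁* c-commands the anaphor but is outside its binding domain → cannot satisfy Principle A.
*Bianca₂* c-commands the anaphor within its binding domain → licit binder.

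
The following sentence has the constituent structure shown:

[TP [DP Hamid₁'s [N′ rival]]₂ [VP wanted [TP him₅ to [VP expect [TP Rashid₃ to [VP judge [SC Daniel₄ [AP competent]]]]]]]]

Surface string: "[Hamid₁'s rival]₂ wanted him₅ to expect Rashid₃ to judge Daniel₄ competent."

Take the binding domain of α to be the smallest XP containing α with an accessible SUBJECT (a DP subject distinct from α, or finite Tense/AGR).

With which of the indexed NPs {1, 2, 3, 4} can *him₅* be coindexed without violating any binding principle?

*him* is a pronoun, so Principle B applies: it must be free in its binding domain.
Binding domain of *him₅*: the matrix TP, whose subject is [Hamid₁'s rival]₂.
*Hamid₁* and the pronoun do not c-command one another → neither Principle B nor Principle C is at stake; coindexation permitted.
*[Hamid₁'s rival]₂* c-commands the pronoun within its binding domain → coindexation would violate Principle B.
*Rashid₃*: the pronoun c-commands this R-expression → coindexation would violate Principle C on *Rashid₃*.
*Daniel₄*: the pronoun c-commands this R-expression → coindexation would violate Principle C on *Daniel₄*.

{1}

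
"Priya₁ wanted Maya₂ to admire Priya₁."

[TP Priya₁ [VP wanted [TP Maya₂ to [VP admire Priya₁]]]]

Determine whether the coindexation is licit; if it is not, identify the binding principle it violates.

Principle C

The two coindexed NPs are *Priya₁* (the higher occurrence) and *Priya₁* (the lower occurrence).
*Priya₁* (the lower occurrence) is an R-expression. Principle C requires it to be free everywhere.
*Priya₁* (the higher occurrence) c-commands it and carries the same index.
The R-expression is bound → Principle C violation.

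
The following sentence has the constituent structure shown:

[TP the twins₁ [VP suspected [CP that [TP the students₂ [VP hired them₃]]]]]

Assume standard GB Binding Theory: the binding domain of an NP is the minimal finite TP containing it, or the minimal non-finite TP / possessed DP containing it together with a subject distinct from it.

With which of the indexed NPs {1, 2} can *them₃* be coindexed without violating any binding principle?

{1}

*them* is a pronoun, so Principle B applies: it must be free in its binding domain.
Binding domain of *them₃*: the embedded TP, whose subject is the students₂.
*the twins₁* c-commands the pronoun but from outside its binding domain, and is not c-commanded by it → coindexation permitted.
*the students₂* c-commands the pronoun within its binding domain → coindexation would violate Principle B.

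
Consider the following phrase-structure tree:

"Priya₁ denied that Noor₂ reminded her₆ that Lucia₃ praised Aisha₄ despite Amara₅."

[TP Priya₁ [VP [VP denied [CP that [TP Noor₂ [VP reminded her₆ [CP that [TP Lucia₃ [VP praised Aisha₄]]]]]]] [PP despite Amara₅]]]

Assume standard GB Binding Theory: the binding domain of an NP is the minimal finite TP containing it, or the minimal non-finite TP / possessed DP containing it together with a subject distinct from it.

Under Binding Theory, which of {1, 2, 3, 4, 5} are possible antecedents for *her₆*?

*her* is a pronoun, so Principle B applies: it must be free in its binding domain.
Binding domain of *her₆*: the embedded TP, whose subject is Noor₂.
*Priya₁* c-commands the pronoun but from outside its binding domain, and is not c-commanded by it → coindexation permitted.
*Noor₂* c-commands the pronoun within its binding domain → coindexation would violate Principle B.
*Lucia₃*: the pronoun c-commands this R-expression → coindexation would violate Principle C on *Lucia₃*.
*Aisha₄*: the pronoun c-commands this R-expression → coindexation would violate Principle C on *Aisha₄*.
*Amara₅* and the pronoun do not c-command one another → neither Principle B nor Principle C is at stake; coindexation permitted.

{1, 5}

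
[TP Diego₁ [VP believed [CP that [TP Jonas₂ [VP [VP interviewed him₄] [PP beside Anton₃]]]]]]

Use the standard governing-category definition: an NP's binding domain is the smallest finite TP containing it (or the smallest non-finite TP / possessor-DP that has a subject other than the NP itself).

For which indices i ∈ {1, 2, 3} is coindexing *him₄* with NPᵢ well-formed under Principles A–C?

*him* is a pronoun, so Principle B applies: it must be free in its binding domain.
Binding domain of *him₄*: the embedded TP, whose subject is Jonas₂.
*Diego₁* c-commands the pronoun but from outside its binding domain, and is not c-commanded by it → coindexation permitted.
*Jonas₂* c-commands the pronoun within its binding domain → coindexation would violate Principle B.
*Anton₃* and the pronoun do not c-command one another → neither Principle B nor Principle C is at stake; coindexation permitted.

{1, 3}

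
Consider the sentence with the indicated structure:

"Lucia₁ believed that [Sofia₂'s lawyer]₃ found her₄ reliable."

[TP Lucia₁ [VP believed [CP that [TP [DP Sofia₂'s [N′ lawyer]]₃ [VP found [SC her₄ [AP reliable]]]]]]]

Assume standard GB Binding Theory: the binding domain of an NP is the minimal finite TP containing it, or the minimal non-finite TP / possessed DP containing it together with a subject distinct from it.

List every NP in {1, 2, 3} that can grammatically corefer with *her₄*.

{1, 2}

*her* is a pronoun, so Principle B applies: it must be free in its binding domain.
Binding domain of *her₄*: the embedded TP, whose subject is [Sofia₂'s lawyer]₃.
*Lucia₁* c-commands the pronoun but from outside its binding domain, and is not c-commanded by it → coindexation permitted.
*Sofia₂* and the pronoun do not c-command one another → neither Principle B nor Principle C is at stake; coindexation permitted.
*[Sofia₂'s lawyer]₃* c-commands the pronoun within its binding domain → coindexation would violate Principle B.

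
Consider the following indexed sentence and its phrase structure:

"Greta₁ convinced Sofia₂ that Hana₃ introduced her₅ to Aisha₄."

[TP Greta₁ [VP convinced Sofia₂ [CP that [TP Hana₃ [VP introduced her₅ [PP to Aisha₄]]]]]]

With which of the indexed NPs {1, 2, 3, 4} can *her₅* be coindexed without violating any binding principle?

*her* is a pronoun, so Principle B applies: it must be free in its binding domain.
Binding domain of *her₅*: the embedded TP, whose subject is Hana₃.
*Greta₁* c-commands the pronoun but from outside its binding domain, and is not c-commanded by it → coindexation permitted.
*Sofia₂* c-commands the pronoun but from outside its binding domain, and is not c-commanded by it → coindexation permitted.
*Hana₃* c-commands the pronoun within its binding domain → coindexation would violate Principle B.
*Aisha₄*: the pronoun c-commands this R-expression → coindexation would violate Principle C on *Aisha₄*.

{1, 2}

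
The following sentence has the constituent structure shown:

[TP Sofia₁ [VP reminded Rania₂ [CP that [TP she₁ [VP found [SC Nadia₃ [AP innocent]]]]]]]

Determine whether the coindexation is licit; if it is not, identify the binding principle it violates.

grammatical

The two coindexed NPs are *Sofia₁* and *she₁*.
*she₁* is a pronoun; nothing c-commands it within its binding domain (the embedded TP.), so Principle B holds trivially.
*Sofia₁* is an R-expression; *she₁* does not c-command it, and no other NP shares its index, so Principle C is satisfied.
All principles are respected.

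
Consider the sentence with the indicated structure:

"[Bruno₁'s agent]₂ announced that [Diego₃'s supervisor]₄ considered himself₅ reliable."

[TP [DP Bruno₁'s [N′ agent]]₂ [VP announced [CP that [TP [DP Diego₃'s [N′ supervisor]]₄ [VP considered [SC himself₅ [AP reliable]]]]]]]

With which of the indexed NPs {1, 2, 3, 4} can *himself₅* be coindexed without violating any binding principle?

*himself* is an anaphor, so Principle A applies: it must be bound in its binding domain.
Binding domain of *himself₅*: the embedded TP, whose subject is [Diego₃'s supervisor]₄.
*Bruno₁* does not c-command the anaphor → cannot bind it.
*[Bruno₁'s agent]₂* c-commands the anaphor but is outside its binding domain → cannot satisfy Principle A.
*Diego₃* does not c-command the anaphor → cannot bind it.
*[Diego₃'s supervisor]₄* c-commands the anaphor within its binding domain → licit binder.

{4}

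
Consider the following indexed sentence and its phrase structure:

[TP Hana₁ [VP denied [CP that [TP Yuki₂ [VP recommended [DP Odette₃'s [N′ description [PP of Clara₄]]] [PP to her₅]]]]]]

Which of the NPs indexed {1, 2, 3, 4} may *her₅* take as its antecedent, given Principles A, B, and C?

*her* is a pronoun, so Principle B applies: it must be free in its binding domain.
Binding domain of *her₅*: the embedded TP, whose subject is Yuki₂.
*Hana₁* c-commands the pronoun but from outside its binding domain, and is not c-commanded by it → coindexation permitted.
*Yuki₂* c-commands the pronoun within its binding domain → coindexation would violate Principle B.
*Odette₃* and the pronoun do not c-command one another → neither Principle B nor Principle C is at stake; coindexation permitted.
*Clara₄* and the pronoun do not c-command one another → neither Principle B nor Principle C is at stake; coindexation permitted.

{1, 3, 4}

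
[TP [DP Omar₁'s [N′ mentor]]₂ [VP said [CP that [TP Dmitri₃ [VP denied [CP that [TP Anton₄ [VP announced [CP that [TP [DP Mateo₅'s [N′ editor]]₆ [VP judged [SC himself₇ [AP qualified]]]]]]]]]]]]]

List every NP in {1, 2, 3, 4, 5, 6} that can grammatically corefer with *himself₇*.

*himself* is an anaphor, so Principle A applies: it must be bound in its binding domain.
Binding domain of *himself₇*: the embedded TP, whose subject is [Mateo₅'s editor]₆.
*Omar₁* does not c-command the anaphor → cannot bind it.
*[Omar₁'s mentor]₂* c-commands the anaphor but is outside its binding domain → cannot satisfy Principle A.
*Dmitri₃* c-commands the anaphor but is outside its binding domain → cannot satisfy Principle A.
*Anton₄* c-commands the anaphor but is outside its binding domain → cannot satisfy Principle A.
*Mateo₅* does not c-command the anaphor → cannot bind it.
*[Mateo₅'s editor]₆* c-commands the anaphor within its binding domain → licit binder.

{6}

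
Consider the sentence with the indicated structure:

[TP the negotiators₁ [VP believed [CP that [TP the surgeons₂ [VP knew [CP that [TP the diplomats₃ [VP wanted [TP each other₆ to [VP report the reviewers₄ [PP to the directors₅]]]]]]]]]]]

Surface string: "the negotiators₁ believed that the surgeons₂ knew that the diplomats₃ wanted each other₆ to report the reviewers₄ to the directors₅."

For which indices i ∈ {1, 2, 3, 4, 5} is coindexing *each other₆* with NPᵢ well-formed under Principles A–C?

{3}

*each other* is an anaphor, so Principle A applies: it must be bound in its binding domain.
Binding domain of *each other₆*: the embedded TP, whose subject is the diplomats₃.
*the negotiators₁* c-commands the anaphor but is outside its binding domain → cannot satisfy Principle A.
*the surgeons₂* c-commands the anaphor but is outside its binding domain → cannot satisfy Principle A.
*the diplomats₃* c-commands the anaphor within its binding domain → licit binder.
*the reviewers₄* does not c-command the anaphor → cannot bind it.
*the directors₅* does not c-command the anaphor → cannot bind it.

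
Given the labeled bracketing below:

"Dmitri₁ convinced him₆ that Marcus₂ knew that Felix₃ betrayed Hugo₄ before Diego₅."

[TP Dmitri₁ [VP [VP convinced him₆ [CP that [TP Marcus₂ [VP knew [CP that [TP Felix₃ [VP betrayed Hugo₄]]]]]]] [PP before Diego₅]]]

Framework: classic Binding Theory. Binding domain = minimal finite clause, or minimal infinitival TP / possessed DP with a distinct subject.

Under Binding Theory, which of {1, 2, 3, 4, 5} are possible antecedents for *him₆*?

{5}

*him* is a pronoun, so Principle B applies: it must be free in its binding domain.
Binding domain of *him₆*: the matrix TP, whose subject is Dmitri₁.
*Dmitri₁* c-commands the pronoun within its binding domain → coindexation would violate Principle B.
*Marcus₂*: the pronoun c-commands this R-expression → coindexation would violate Principle C on *Marcus₂*.
*Felix₃*: the pronoun c-commands this R-expression → coindexation would violate Principle C on *Felix₃*.
*Hugo₄*: the pronoun c-commands this R-expression → coindexation would violate Principle C on *Hugo₄*.
*Diego₅* and the pronoun do not c-command one another → neither Principle B nor Principle C is at stake; coindexation permitted.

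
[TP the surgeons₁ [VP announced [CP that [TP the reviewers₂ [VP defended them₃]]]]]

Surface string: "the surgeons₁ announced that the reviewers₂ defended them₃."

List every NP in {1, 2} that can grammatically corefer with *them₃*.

*them* is a pronoun, so Principle B applies: it must be free in its binding domain.
Binding domain of *them₃*: the embedded TP, whose subject is the reviewers₂.
*the surgeons₁* c-commands the pronoun but from outside its binding domain, and is not c-commanded by it → coindexation permitted.
*the reviewers₂* c-commands the pronoun within its binding domain → coindexation would violate Principle B.

{1}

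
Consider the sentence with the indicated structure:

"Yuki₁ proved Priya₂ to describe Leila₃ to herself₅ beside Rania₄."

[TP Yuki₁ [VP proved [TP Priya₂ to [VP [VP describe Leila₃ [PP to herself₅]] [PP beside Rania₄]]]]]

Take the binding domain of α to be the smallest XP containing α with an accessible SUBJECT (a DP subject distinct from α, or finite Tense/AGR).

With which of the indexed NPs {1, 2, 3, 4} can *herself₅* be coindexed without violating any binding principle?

*herself* is an anaphor, so Principle A applies: it must be bound in its binding domain.
Binding domain of *herself₅*: the embedded TP, whose subject is Priya₂.
*Yuki₁* c-commands the anaphor but is outside its binding domain → cannot satisfy Principle A.
*Priya₂* c-commands the anaphor within its binding domain → licit binder.
*Leila₃* c-commands the anaphor within its binding domain → licit binder.
*Rania₄* does not c-command the anaphor → cannot bind it.

{2, 3}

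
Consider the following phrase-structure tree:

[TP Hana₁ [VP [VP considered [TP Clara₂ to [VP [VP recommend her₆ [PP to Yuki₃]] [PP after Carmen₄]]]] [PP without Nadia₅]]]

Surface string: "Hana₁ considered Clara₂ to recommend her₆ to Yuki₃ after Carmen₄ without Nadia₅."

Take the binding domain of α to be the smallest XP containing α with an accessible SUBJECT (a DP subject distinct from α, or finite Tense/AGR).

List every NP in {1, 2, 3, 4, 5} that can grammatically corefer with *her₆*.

{1, 4, 5}

*her* is a pronoun, so Principle B applies: it must be free in its binding domain.
Binding domain of *her₆*: the embedded TP, whose subject is Clara₂.
*Hana₁* c-commands the pronoun but from outside its binding domain, and is not c-commanded by it → coindexation permitted.
*Clara₂* c-commands the pronoun within its binding domain → coindexation would violate Principle B.
*Yuki₃*: the pronoun c-commands this R-expression → coindexation would violate Principle C on *Yuki₃*.
*Carmen₄* and the pronoun do not c-command one another → neither Principle B nor Principle C is at stake; coindexation permitted.
*Nadia₅* and the pronoun do not c-command one another → neither Principle B nor Principle C is at stake; coindexation permitted.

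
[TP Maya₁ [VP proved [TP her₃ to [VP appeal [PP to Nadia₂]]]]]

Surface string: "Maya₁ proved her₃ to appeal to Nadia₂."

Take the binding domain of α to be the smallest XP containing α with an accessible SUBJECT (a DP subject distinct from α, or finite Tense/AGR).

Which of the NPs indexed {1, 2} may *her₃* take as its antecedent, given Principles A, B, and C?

none

*her* is a pronoun, so Principle B applies: it must be free in its binding domain.
Binding domain of *her₃*: the matrix TP, whose subject is Maya₁.
*Maya₁* c-commands the pronoun within its binding domain → coindexation would violate Principle B.
*Nadia₂*: the pronoun c-commands this R-expression → coindexation would violate Principle C on *Nadia₂*.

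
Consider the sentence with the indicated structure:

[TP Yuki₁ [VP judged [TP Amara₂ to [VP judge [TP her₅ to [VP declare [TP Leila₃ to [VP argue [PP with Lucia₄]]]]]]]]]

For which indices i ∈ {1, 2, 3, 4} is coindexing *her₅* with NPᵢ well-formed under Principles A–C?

*her* is a pronoun, so Principle B applies: it must be free in its binding domain.
Binding domain of *her₅*: the embedded TP, whose subject is Amara₂.
*Yuki₁* c-commands the pronoun but from outside its binding domain, and is not c-commanded by it → coindexation permitted.
*Amara₂* c-commands the pronoun within its binding domain → coindexation would violate Principle B.
*Leila₃*: the pronoun c-commands this R-expression → coindexation would violate Principle C on *Leila₃*.
*Lucia₄*: the pronoun c-commands this R-expression → coindexation would violate Principle C on *Lucia₄*.

{1}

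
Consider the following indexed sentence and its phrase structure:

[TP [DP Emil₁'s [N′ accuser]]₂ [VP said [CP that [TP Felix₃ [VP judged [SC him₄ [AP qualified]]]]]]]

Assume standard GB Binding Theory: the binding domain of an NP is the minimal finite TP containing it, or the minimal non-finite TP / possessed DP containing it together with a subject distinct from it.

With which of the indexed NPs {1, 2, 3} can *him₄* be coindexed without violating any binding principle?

{1, 2}

*him* is a pronoun, so Principle B applies: it must be free in its binding domain.
Binding domain of *him₄*: the embedded TP, whose subject is Felix₃.
*Emil₁* and the pronoun do not c-command one another → neither Principle B nor Principle C is at stake; coindexation permitted.
*[Emil₁'s accuser]₂* c-commands the pronoun but from outside its binding domain, and is not c-commanded by it → coindexation permitted.
*Felix₃* c-commands the pronoun within its binding domain → coindexation would violate Principle B.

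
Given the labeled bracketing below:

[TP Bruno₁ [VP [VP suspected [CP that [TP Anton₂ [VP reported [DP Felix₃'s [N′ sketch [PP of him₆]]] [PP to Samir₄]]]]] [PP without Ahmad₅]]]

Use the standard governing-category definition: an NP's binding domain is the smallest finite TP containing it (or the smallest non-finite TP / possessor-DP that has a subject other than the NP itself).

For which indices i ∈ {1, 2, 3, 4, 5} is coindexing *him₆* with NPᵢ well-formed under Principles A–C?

*him* is a pronoun, so Principle B applies: it must be free in its binding domain.
Binding domain of *him₆*: the possessed DP, whose subject is Felix₃.
*Bruno₁* c-commands the pronoun but from outside its binding domain, and is not c-commanded by it → coindexation permitted.
*Anton₂* c-commands the pronoun but from outside its binding domain, and is not c-commanded by it → coindexation permitted.
*Felix₃* c-commands the pronoun within its binding domain → coindexation would violate Principle B.
*Samir₄* and the pronoun do not c-command one another → neither Principle B nor Principle C is at stake; coindexation permitted.
*Ahmad₅* and the pronoun do not c-command one another → neither Principle B nor Principle C is at stake; coindexation permitted.

{1, 2, 4, 5}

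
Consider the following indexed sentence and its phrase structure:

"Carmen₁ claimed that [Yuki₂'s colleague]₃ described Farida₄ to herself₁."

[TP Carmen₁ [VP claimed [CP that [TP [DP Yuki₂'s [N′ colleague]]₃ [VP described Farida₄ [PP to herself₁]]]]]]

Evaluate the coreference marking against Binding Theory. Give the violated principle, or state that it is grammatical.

The two coindexed NPs are *Carmen₁* and *herself₁*.
*herself₁* is an anaphor. Principle A requires it to be bound within its binding domain — the embedded TP, whose subject is [Yuki₂'s colleague]₃.
Within that domain it is c-commanded by *[Yuki₂'s colleague]₃*, *Farida₄*, none of which share its index.
*Carmen₁* does c-command the anaphor, but from outside its binding domain.
The anaphor is unbound in its domain → Principle A violation.

Principle A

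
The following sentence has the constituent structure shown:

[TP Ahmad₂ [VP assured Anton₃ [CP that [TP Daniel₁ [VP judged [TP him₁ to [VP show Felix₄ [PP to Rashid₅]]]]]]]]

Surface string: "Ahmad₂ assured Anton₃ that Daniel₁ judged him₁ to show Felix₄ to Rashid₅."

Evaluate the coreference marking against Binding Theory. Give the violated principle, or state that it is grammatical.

Principle B

The two coindexed NPs are *Daniel₁* and *him₁*.
*him₁* is a pronoun. Its binding domain is the embedded TP, whose subject is Daniel₁.
*Daniel₁* c-commands it within that domain and carries the same index.
The pronoun is locally bound → Principle B violation.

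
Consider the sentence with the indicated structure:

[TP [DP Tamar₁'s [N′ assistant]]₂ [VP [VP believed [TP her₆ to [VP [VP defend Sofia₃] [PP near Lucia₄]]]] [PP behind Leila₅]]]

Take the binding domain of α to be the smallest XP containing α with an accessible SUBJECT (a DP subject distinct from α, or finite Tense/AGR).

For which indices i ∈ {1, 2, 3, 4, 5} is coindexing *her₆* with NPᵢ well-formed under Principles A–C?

{1, 5}

*her* is a pronoun, so Principle B applies: it must be free in its binding domain.
Binding domain of *her₆*: the matrix TP, whose subject is [Tamar₁'s assistant]₂.
*Tamar₁* and the pronoun do not c-command one another → neither Principle B nor Principle C is at stake; coindexation permitted.
*[Tamar₁'s assistant]₂* c-commands the pronoun within its binding domain → coindexation would violate Principle B.
*Sofia₃*: the pronoun c-commands this R-expression → coindexation would violate Principle C on *Sofia₃*.
*Lucia₄*: the pronoun c-commands this R-expression → coindexation would violate Principle C on *Lucia₄*.
*Leila₅* and the pronoun do not c-command one another → neither Principle B nor Principle C is at stake; coindexation permitted.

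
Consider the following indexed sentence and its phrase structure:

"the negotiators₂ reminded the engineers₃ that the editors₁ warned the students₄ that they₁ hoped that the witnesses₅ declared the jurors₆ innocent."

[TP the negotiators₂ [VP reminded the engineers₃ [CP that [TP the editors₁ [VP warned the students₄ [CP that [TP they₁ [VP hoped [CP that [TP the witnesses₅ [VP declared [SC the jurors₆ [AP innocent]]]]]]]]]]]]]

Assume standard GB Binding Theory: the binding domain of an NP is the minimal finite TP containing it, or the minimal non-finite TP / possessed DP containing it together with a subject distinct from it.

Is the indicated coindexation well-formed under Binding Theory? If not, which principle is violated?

grammatical

The two coindexed NPs are *the editors₁* and *they₁*.
*they₁* is a pronoun; nothing c-commands it within its binding domain (the embedded TP.), so Principle B holds trivially.
*the editors₁* is an R-expression; *they₁* does not c-command it, and no other NP shares its index, so Principle C is satisfied.
All principles are respected.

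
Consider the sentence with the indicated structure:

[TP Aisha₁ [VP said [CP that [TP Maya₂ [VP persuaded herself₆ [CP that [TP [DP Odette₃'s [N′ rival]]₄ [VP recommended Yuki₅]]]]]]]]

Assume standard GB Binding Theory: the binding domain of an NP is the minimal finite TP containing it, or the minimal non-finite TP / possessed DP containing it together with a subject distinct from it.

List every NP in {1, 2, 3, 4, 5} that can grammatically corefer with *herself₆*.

{2}

*herself* is an anaphor, so Principle A applies: it must be bound in its binding domain.
Binding domain of *herself₆*: the embedded TP, whose subject is Maya₂.
*Aisha₁* c-commands the anaphor but is outside its binding domain → cannot satisfy Principle A.
*Maya₂* c-commands the anaphor within its binding domain → licit binder.
*Odette₃* does not c-command the anaphor → cannot bind it.
*[Odette₃'s rival]₄* does not c-command the anaphor → cannot bind it.
*Yuki₅* does not c-command the anaphor → cannot bind it.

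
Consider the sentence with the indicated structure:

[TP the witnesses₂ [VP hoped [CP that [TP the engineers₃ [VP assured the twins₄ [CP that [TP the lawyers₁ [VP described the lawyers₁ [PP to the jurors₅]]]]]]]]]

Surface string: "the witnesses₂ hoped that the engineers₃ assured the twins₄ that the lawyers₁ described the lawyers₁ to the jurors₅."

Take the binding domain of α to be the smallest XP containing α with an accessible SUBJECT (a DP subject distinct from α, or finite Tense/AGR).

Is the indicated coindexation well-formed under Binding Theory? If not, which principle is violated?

Principle C

The two coindexed NPs are *the lawyers₁* (the lower occurrence) and *the lawyers₁* (the higher occurrence).
*the lawyers₁* (the lower occurrence) is an R-expression. Principle C requires it to be free everywhere.
*the lawyers₁* (the higher occurrence) c-commands it and carries the same index.
The R-expression is bound → Principle C violation.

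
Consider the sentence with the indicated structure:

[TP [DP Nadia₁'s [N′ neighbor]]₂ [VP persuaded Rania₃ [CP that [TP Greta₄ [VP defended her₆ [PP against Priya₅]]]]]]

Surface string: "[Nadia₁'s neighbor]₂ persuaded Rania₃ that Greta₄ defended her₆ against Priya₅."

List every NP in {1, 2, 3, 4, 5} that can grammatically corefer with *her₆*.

{1, 2, 3}

*her* is a pronoun, so Principle B applies: it must be free in its binding domain.
Binding domain of *her₆*: the embedded TP, whose subject is Greta₄.
*Nadia₁* and the pronoun do not c-command one another → neither Principle B nor Principle C is at stake; coindexation permitted.
*[Nadia₁'s neighbor]₂* c-commands the pronoun but from outside its binding domain, and is not c-commanded by it → coindexation permitted.
*Rania₃* c-commands the pronoun but from outside its binding domain, and is not c-commanded by it → coindexation permitted.
*Greta₄* c-commands the pronoun within its binding domain → coindexation would violate Principle B.
*Priya₅*: the pronoun c-commands this R-expression → coindexation would violate Principle C on *Priya₅*.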